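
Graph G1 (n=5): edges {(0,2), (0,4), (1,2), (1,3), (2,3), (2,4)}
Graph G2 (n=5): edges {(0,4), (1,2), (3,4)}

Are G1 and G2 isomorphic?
No, not isomorphic

The graphs are NOT isomorphic.

Connected components of G1: 1 component(s) with vertex sets [[0, 1, 2, 3, 4]], sizes [5].
Connected components of G2: 2 component(s) with vertex sets [[1, 2], [0, 3, 4]], sizes [2, 3].
The number of connected components (and the multiset of component sizes) is an isomorphism invariant — an isomorphism maps each component of G1 bijectively onto a component of G2. Since G1 has 1 component(s) and G2 has 2, they cannot be isomorphic.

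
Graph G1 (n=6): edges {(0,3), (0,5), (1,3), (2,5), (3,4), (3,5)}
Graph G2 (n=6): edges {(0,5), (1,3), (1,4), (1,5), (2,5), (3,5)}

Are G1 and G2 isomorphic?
Yes, isomorphic

The graphs are isomorphic.
One valid mapping φ: V(G1) → V(G2): 0→3, 1→2, 2→4, 3→5, 4→0, 5→1

Verify φ preserves adjacency — for each edge of G1, its image is an edge of G2:
  (0,3) → (φ(0),φ(3)) = (3,5) ∈ E(G2) ✓
  (0,5) → (φ(0),φ(5)) = (1,3) ∈ E(G2) ✓
  (1,3) → (φ(1),φ(3)) = (2,5) ∈ E(G2) ✓
  (2,5) → (φ(2),φ(5)) = (1,4) ∈ E(G2) ✓
  (3,4) → (φ(3),φ(4)) = (0,5) ∈ E(G2) ✓
  (3,5) → (φ(3),φ(5)) = (1,5) ∈ E(G2) ✓
All 6 edges of G1 map to edges of G2, and |E(G1)| = |E(G2)| = 6, so φ is a bijection on edges as well as vertices. Hence G1 ≅ G2.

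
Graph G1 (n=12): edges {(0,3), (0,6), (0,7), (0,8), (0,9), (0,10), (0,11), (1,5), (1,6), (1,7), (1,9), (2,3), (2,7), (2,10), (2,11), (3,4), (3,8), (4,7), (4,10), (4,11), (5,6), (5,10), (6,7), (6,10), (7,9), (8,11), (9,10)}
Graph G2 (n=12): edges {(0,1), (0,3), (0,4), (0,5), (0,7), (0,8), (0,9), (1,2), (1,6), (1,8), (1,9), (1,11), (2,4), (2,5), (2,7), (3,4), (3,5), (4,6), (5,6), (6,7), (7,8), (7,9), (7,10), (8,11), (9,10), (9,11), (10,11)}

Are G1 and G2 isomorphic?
Yes, isomorphic

The graphs are isomorphic.
One valid mapping φ: V(G1) → V(G2): 0→0, 1→11, 2→6, 3→4, 4→2, 5→10, 6→9, 7→1, 8→3, 9→8, 10→7, 11→5

Verify φ preserves adjacency — for each edge of G1, its image is an edge of G2:
  (0,3) → (φ(0),φ(3)) = (0,4) ∈ E(G2) ✓
  (0,6) → (φ(0),φ(6)) = (0,9) ∈ E(G2) ✓
  (0,7) → (φ(0),φ(7)) = (0,1) ∈ E(G2) ✓
  (0,8) → (φ(0),φ(8)) = (0,3) ∈ E(G2) ✓
  (0,9) → (φ(0),φ(9)) = (0,8) ∈ E(G2) ✓
  (0,10) → (φ(0),φ(10)) = (0,7) ∈ E(G2) ✓
  (0,11) → (φ(0),φ(11)) = (0,5) ∈ E(G2) ✓
  (1,5) → (φ(1),φ(5)) = (10,11) ∈ E(G2) ✓
  (1,6) → (φ(1),φ(6)) = (9,11) ∈ E(G2) ✓
  (1,7) → (φ(1),φ(7)) = (1,11) ∈ E(G2) ✓
  (1,9) → (φ(1),φ(9)) = (8,11) ∈ E(G2) ✓
  (2,3) → (φ(2),φ(3)) = (4,6) ∈ E(G2) ✓
  (2,7) → (φ(2),φ(7)) = (1,6) ∈ E(G2) ✓
  (2,10) → (φ(2),φ(10)) = (6,7) ∈ E(G2) ✓
  (2,11) → (φ(2),φ(11)) = (5,6) ∈ E(G2) ✓
  (3,4) → (φ(3),φ(4)) = (2,4) ∈ E(G2) ✓
  (3,8) → (φ(3),φ(8)) = (3,4) ∈ E(G2) ✓
  (4,7) → (φ(4),φ(7)) = (1,2) ∈ E(G2) ✓
  (4,10) → (φ(4),φ(10)) = (2,7) ∈ E(G2) ✓
  (4,11) → (φ(4),φ(11)) = (2,5) ∈ E(G2) ✓
  (5,6) → (φ(5),φ(6)) = (9,10) ∈ E(G2) ✓
  (5,10) → (φ(5),φ(10)) = (7,10) ∈ E(G2) ✓
  (6,7) → (φ(6),φ(7)) = (1,9) ∈ E(G2) ✓
  (6,10) → (φ(6),φ(10)) = (7,9) ∈ E(G2) ✓
  (7,9) → (φ(7),φ(9)) = (1,8) ∈ E(G2) ✓
  (8,11) → (φ(8),φ(11)) = (3,5) ∈ E(G2) ✓
  (9,10) → (φ(9),φ(10)) = (7,8) ∈ E(G2) ✓
All 27 edges of G1 map to edges of G2, and |E(G1)| = |E(G2)| = 27, so φ is a bijection on edges as well as vertices. Hence G1 ≅ G2.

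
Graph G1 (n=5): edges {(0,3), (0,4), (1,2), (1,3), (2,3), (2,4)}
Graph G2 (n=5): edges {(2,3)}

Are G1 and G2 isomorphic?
No, not isomorphic

The graphs are NOT isomorphic.

Connected components of G1: 1 component(s) with vertex sets [[0, 1, 2, 3, 4]], sizes [5].
Connected components of G2: 4 component(s) with vertex sets [[0], [1], [4], [2, 3]], sizes [1, 1, 1, 2].
The number of connected components (and the multiset of component sizes) is an isomorphism invariant — an isomorphism maps each component of G1 bijectively onto a component of G2. Since G1 has 1 component(s) and G2 has 4, they cannot be isomorphic.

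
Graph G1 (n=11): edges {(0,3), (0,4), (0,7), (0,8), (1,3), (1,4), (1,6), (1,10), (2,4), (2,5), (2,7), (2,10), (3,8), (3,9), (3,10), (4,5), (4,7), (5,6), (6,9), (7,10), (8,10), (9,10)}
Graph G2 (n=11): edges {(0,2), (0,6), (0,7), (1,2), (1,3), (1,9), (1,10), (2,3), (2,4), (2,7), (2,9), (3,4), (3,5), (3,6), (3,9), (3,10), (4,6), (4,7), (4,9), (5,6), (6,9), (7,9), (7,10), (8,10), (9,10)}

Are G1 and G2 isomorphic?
No, not isomorphic

The graphs are NOT isomorphic.

Counting triangles (3-cliques): G1 has 8, G2 has 19.
Triangle count is an isomorphism invariant, so differing triangle counts rule out isomorphism.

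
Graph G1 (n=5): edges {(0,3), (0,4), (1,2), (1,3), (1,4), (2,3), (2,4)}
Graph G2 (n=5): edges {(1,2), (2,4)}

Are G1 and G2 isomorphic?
No, not isomorphic

The graphs are NOT isomorphic.

Connected components of G1: 1 component(s) with vertex sets [[0, 1, 2, 3, 4]], sizes [5].
Connected components of G2: 3 component(s) with vertex sets [[0], [3], [1, 2, 4]], sizes [1, 1, 3].
The number of connected components (and the multiset of component sizes) is an isomorphism invariant — an isomorphism maps each component of G1 bijectively onto a component of G2. Since G1 has 1 component(s) and G2 has 3, they cannot be isomorphic.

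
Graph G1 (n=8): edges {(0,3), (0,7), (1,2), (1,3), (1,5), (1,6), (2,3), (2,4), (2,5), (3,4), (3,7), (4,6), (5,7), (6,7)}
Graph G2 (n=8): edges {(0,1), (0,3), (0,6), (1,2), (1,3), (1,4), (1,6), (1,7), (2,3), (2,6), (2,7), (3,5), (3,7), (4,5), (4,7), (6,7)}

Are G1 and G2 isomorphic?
No, not isomorphic

The graphs are NOT isomorphic.

Counting triangles (3-cliques): G1 has 4, G2 has 10.
Triangle count is an isomorphism invariant, so differing triangle counts rule out isomorphism.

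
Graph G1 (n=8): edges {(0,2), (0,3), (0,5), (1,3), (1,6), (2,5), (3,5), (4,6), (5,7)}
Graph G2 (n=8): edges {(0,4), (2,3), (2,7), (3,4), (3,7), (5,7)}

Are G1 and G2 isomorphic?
No, not isomorphic

The graphs are NOT isomorphic.

Connected components of G1: 1 component(s) with vertex sets [[0, 1, 2, 3, 4, 5, 6, 7]], sizes [8].
Connected components of G2: 3 component(s) with vertex sets [[1], [6], [0, 2, 3, 4, 5, 7]], sizes [1, 1, 6].
The number of connected components (and the multiset of component sizes) is an isomorphism invariant — an isomorphism maps each component of G1 bijectively onto a component of G2. Since G1 has 1 component(s) and G2 has 3, they cannot be isomorphic.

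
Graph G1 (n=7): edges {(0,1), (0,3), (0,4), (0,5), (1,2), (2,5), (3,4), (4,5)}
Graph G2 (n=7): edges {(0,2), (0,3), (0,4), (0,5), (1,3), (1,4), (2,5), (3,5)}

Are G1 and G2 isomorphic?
Yes, isomorphic

The graphs are isomorphic.
One valid mapping φ: V(G1) → V(G2): 0→0, 1→4, 2→1, 3→2, 4→5, 5→3, 6→6

Verify φ preserves adjacency — for each edge of G1, its image is an edge of G2:
  (0,1) → (φ(0),φ(1)) = (0,4) ∈ E(G2) ✓
  (0,3) → (φ(0),φ(3)) = (0,2) ∈ E(G2) ✓
  (0,4) → (φ(0),φ(4)) = (0,5) ∈ E(G2) ✓
  (0,5) → (φ(0),φ(5)) = (0,3) ∈ E(G2) ✓
  (1,2) → (φ(1),φ(2)) = (1,4) ∈ E(G2) ✓
  (2,5) → (φ(2),φ(5)) = (1,3) ∈ E(G2) ✓
  (3,4) → (φ(3),φ(4)) = (2,5) ∈ E(G2) ✓
  (4,5) → (φ(4),φ(5)) = (3,5) ∈ E(G2) ✓
All 8 edges of G1 map to edges of G2, and |E(G1)| = |E(G2)| = 8, so φ is a bijection on edges as well as vertices. Hence G1 ≅ G2.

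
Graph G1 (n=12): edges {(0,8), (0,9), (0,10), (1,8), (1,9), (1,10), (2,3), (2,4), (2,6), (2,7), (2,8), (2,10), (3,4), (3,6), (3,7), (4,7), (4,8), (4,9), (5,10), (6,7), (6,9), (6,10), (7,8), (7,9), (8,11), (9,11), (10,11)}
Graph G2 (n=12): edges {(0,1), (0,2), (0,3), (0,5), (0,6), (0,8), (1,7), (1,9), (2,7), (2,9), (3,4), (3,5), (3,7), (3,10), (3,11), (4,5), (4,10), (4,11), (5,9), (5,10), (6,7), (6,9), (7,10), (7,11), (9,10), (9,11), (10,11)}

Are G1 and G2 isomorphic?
Yes, isomorphic

The graphs are isomorphic.
One valid mapping φ: V(G1) → V(G2): 0→6, 1→1, 2→3, 3→4, 4→11, 5→8, 6→5, 7→10, 8→7, 9→9, 10→0, 11→2

Verify φ preserves adjacency — for each edge of G1, its image is an edge of G2:
  (0,8) → (φ(0),φ(8)) = (6,7) ∈ E(G2) ✓
  (0,9) → (φ(0),φ(9)) = (6,9) ∈ E(G2) ✓
  (0,10) → (φ(0),φ(10)) = (0,6) ∈ E(G2) ✓
  (1,8) → (φ(1),φ(8)) = (1,7) ∈ E(G2) ✓
  (1,9) → (φ(1),φ(9)) = (1,9) ∈ E(G2) ✓
  (1,10) → (φ(1),φ(10)) = (0,1) ∈ E(G2) ✓
  (2,3) → (φ(2),φ(3)) = (3,4) ∈ E(G2) ✓
  (2,4) → (φ(2),φ(4)) = (3,11) ∈ E(G2) ✓
  (2,6) → (φ(2),φ(6)) = (3,5) ∈ E(G2) ✓
  (2,7) → (φ(2),φ(7)) = (3,10) ∈ E(G2) ✓
  (2,8) → (φ(2),φ(8)) = (3,7) ∈ E(G2) ✓
  (2,10) → (φ(2),φ(10)) = (0,3) ∈ E(G2) ✓
  (3,4) → (φ(3),φ(4)) = (4,11) ∈ E(G2) ✓
  (3,6) → (φ(3),φ(6)) = (4,5) ∈ E(G2) ✓
  (3,7) → (φ(3),φ(7)) = (4,10) ∈ E(G2) ✓
  (4,7) → (φ(4),φ(7)) = (10,11) ∈ E(G2) ✓
  (4,8) → (φ(4),φ(8)) = (7,11) ∈ E(G2) ✓
  (4,9) → (φ(4),φ(9)) = (9,11) ∈ E(G2) ✓
  (5,10) → (φ(5),φ(10)) = (0,8) ∈ E(G2) ✓
  (6,7) → (φ(6),φ(7)) = (5,10) ∈ E(G2) ✓
  (6,9) → (φ(6),φ(9)) = (5,9) ∈ E(G2) ✓
  (6,10) → (φ(6),φ(10)) = (0,5) ∈ E(G2) ✓
  (7,8) → (φ(7),φ(8)) = (7,10) ∈ E(G2) ✓
  (7,9) → (φ(7),φ(9)) = (9,10) ∈ E(G2) ✓
  (8,11) → (φ(8),φ(11)) = (2,7) ∈ E(G2) ✓
  (9,11) → (φ(9),φ(11)) = (2,9) ∈ E(G2) ✓
  (10,11) → (φ(10),φ(11)) = (0,2) ∈ E(G2) ✓
All 27 edges of G1 map to edges of G2, and |E(G1)| = |E(G2)| = 27, so φ is a bijection on edges as well as vertices. Hence G1 ≅ G2.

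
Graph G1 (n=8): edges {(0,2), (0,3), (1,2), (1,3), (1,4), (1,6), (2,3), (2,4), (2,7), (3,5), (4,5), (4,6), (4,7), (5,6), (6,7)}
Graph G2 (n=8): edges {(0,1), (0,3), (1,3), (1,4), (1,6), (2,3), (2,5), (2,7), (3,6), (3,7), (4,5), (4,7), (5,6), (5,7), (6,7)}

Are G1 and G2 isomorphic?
Yes, isomorphic

The graphs are isomorphic.
One valid mapping φ: V(G1) → V(G2): 0→0, 1→6, 2→3, 3→1, 4→7, 5→4, 6→5, 7→2

Verify φ preserves adjacency — for each edge of G1, its image is an edge of G2:
  (0,2) → (φ(0),φ(2)) = (0,3) ∈ E(G2) ✓
  (0,3) → (φ(0),φ(3)) = (0,1) ∈ E(G2) ✓
  (1,2) → (φ(1),φ(2)) = (3,6) ∈ E(G2) ✓
  (1,3) → (φ(1),φ(3)) = (1,6) ∈ E(G2) ✓
  (1,4) → (φ(1),φ(4)) = (6,7) ∈ E(G2) ✓
  (1,6) → (φ(1),φ(6)) = (5,6) ∈ E(G2) ✓
  (2,3) → (φ(2),φ(3)) = (1,3) ∈ E(G2) ✓
  (2,4) → (φ(2),φ(4)) = (3,7) ∈ E(G2) ✓
  (2,7) → (φ(2),φ(7)) = (2,3) ∈ E(G2) ✓
  (3,5) → (φ(3),φ(5)) = (1,4) ∈ E(G2) ✓
  (4,5) → (φ(4),φ(5)) = (4,7) ∈ E(G2) ✓
  (4,6) → (φ(4),φ(6)) = (5,7) ∈ E(G2) ✓
  (4,7) → (φ(4),φ(7)) = (2,7) ∈ E(G2) ✓
  (5,6) → (φ(5),φ(6)) = (4,5) ∈ E(G2) ✓
  (6,7) → (φ(6),φ(7)) = (2,5) ∈ E(G2) ✓
All 15 edges of G1 map to edges of G2, and |E(G1)| = |E(G2)| = 15, so φ is a bijection on edges as well as vertices. Hence G1 ≅ G2.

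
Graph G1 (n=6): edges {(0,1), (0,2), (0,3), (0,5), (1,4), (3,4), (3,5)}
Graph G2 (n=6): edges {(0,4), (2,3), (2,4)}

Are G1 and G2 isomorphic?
No, not isomorphic

The graphs are NOT isomorphic.

Connected components of G1: 1 component(s) with vertex sets [[0, 1, 2, 3, 4, 5]], sizes [6].
Connected components of G2: 3 component(s) with vertex sets [[1], [5], [0, 2, 3, 4]], sizes [1, 1, 4].
The number of connected components (and the multiset of component sizes) is an isomorphism invariant — an isomorphism maps each component of G1 bijectively onto a component of G2. Since G1 has 1 component(s) and G2 has 3, they cannot be isomorphic.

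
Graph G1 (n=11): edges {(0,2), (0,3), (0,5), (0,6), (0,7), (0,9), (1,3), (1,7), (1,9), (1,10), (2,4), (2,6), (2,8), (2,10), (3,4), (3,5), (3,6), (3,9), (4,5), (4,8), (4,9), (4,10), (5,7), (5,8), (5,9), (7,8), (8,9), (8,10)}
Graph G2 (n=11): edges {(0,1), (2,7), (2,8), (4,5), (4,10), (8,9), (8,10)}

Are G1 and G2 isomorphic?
No, not isomorphic

The graphs are NOT isomorphic.

Connected components of G1: 1 component(s) with vertex sets [[0, 1, 2, 3, 4, 5, 6, 7, 8, 9, 10]], sizes [11].
Connected components of G2: 4 component(s) with vertex sets [[3], [6], [0, 1], [2, 4, 5, 7, 8, 9, 10]], sizes [1, 1, 2, 7].
The number of connected components (and the multiset of component sizes) is an isomorphism invariant — an isomorphism maps each component of G1 bijectively onto a component of G2. Since G1 has 1 component(s) and G2 has 4, they cannot be isomorphic.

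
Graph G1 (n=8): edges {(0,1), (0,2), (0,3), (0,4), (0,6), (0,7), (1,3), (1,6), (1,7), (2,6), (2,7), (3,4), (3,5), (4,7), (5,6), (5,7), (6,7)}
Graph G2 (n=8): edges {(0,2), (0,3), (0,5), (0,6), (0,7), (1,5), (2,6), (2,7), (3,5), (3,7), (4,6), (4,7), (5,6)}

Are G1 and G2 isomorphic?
No, not isomorphic

The graphs are NOT isomorphic.

Counting triangles (3-cliques): G1 has 11, G2 has 5.
Triangle count is an isomorphism invariant, so differing triangle counts rule out isomorphism.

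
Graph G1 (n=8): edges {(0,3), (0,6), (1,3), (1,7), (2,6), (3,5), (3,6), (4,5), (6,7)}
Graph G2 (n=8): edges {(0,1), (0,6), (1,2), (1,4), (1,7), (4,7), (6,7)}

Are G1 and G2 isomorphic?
No, not isomorphic

The graphs are NOT isomorphic.

Connected components of G1: 1 component(s) with vertex sets [[0, 1, 2, 3, 4, 5, 6, 7]], sizes [8].
Connected components of G2: 3 component(s) with vertex sets [[3], [5], [0, 1, 2, 4, 6, 7]], sizes [1, 1, 6].
The number of connected components (and the multiset of component sizes) is an isomorphism invariant — an isomorphism maps each component of G1 bijectively onto a component of G2. Since G1 has 1 component(s) and G2 has 3, they cannot be isomorphic.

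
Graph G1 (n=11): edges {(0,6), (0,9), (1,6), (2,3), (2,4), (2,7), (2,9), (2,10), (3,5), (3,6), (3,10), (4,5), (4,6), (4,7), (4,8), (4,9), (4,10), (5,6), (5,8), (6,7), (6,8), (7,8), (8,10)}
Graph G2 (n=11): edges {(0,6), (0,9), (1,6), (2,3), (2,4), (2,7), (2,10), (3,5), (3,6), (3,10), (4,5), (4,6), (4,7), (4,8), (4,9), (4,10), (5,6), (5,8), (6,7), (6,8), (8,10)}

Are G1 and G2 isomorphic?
No, not isomorphic

The graphs are NOT isomorphic.

Counting edges: G1 has 23 edge(s); G2 has 21 edge(s).
Edge count is an isomorphism invariant (a bijection on vertices induces a bijection on edges), so differing edge counts rule out isomorphism.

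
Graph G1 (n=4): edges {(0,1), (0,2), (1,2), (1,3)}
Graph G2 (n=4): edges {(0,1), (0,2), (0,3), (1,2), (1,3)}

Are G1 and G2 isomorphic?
No, not isomorphic

The graphs are NOT isomorphic.

Counting edges: G1 has 4 edge(s); G2 has 5 edge(s).
Edge count is an isomorphism invariant (a bijection on vertices induces a bijection on edges), so differing edge counts rule out isomorphism.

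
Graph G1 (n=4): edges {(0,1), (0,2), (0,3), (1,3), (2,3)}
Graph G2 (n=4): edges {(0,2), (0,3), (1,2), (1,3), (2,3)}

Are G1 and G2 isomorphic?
Yes, isomorphic

The graphs are isomorphic.
One valid mapping φ: V(G1) → V(G2): 0→3, 1→1, 2→0, 3→2

Verify φ preserves adjacency — for each edge of G1, its image is an edge of G2:
  (0,1) → (φ(0),φ(1)) = (1,3) ∈ E(G2) ✓
  (0,2) → (φ(0),φ(2)) = (0,3) ∈ E(G2) ✓
  (0,3) → (φ(0),φ(3)) = (2,3) ∈ E(G2) ✓
  (1,3) → (φ(1),φ(3)) = (1,2) ∈ E(G2) ✓
  (2,3) → (φ(2),φ(3)) = (0,2) ∈ E(G2) ✓
All 5 edges of G1 map to edges of G2, and |E(G1)| = |E(G2)| = 5, so φ is a bijection on edges as well as vertices. Hence G1 ≅ G2.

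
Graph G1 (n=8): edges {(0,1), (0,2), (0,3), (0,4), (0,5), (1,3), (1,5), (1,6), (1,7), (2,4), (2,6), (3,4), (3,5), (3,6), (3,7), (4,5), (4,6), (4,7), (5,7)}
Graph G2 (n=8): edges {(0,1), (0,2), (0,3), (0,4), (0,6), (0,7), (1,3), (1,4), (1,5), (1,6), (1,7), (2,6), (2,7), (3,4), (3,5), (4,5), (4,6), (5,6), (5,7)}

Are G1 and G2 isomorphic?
Yes, isomorphic

The graphs are isomorphic.
One valid mapping φ: V(G1) → V(G2): 0→6, 1→5, 2→2, 3→1, 4→0, 5→4, 6→7, 7→3

Verify φ preserves adjacency — for each edge of G1, its image is an edge of G2:
  (0,1) → (φ(0),φ(1)) = (5,6) ∈ E(G2) ✓
  (0,2) → (φ(0),φ(2)) = (2,6) ∈ E(G2) ✓
  (0,3) → (φ(0),φ(3)) = (1,6) ∈ E(G2) ✓
  (0,4) → (φ(0),φ(4)) = (0,6) ∈ E(G2) ✓
  (0,5) → (φ(0),φ(5)) = (4,6) ∈ E(G2) ✓
  (1,3) → (φ(1),φ(3)) = (1,5) ∈ E(G2) ✓
  (1,5) → (φ(1),φ(5)) = (4,5) ∈ E(G2) ✓
  (1,6) → (φ(1),φ(6)) = (5,7) ∈ E(G2) ✓
  (1,7) → (φ(1),φ(7)) = (3,5) ∈ E(G2) ✓
  (2,4) → (φ(2),φ(4)) = (0,2) ∈ E(G2) ✓
  (2,6) → (φ(2),φ(6)) = (2,7) ∈ E(G2) ✓
  (3,4) → (φ(3),φ(4)) = (0,1) ∈ E(G2) ✓
  (3,5) → (φ(3),φ(5)) = (1,4) ∈ E(G2) ✓
  (3,6) → (φ(3),φ(6)) = (1,7) ∈ E(G2) ✓
  (3,7) → (φ(3),φ(7)) = (1,3) ∈ E(G2) ✓
  (4,5) → (φ(4),φ(5)) = (0,4) ∈ E(G2) ✓
  (4,6) → (φ(4),φ(6)) = (0,7) ∈ E(G2) ✓
  (4,7) → (φ(4),φ(7)) = (0,3) ∈ E(G2) ✓
  (5,7) → (φ(5),φ(7)) = (3,4) ∈ E(G2) ✓
All 19 edges of G1 map to edges of G2, and |E(G1)| = |E(G2)| = 19, so φ is a bijection on edges as well as vertices. Hence G1 ≅ G2.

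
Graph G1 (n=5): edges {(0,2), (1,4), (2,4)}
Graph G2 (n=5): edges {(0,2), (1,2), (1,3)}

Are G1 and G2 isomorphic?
Yes, isomorphic

The graphs are isomorphic.
One valid mapping φ: V(G1) → V(G2): 0→0, 1→3, 2→2, 3→4, 4→1

Verify φ preserves adjacency — for each edge of G1, its image is an edge of G2:
  (0,2) → (φ(0),φ(2)) = (0,2) ∈ E(G2) ✓
  (1,4) → (φ(1),φ(4)) = (1,3) ∈ E(G2) ✓
  (2,4) → (φ(2),φ(4)) = (1,2) ∈ E(G2) ✓
All 3 edges of G1 map to edges of G2, and |E(G1)| = |E(G2)| = 3, so φ is a bijection on edges as well as vertices. Hence G1 ≅ G2.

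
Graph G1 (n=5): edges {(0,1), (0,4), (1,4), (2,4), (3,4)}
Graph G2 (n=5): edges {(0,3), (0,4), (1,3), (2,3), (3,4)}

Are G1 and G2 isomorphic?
Yes, isomorphic

The graphs are isomorphic.
One valid mapping φ: V(G1) → V(G2): 0→4, 1→0, 2→1, 3→2, 4→3

Verify φ preserves adjacency — for each edge of G1, its image is an edge of G2:
  (0,1) → (φ(0),φ(1)) = (0,4) ∈ E(G2) ✓
  (0,4) → (φ(0),φ(4)) = (3,4) ∈ E(G2) ✓
  (1,4) → (φ(1),φ(4)) = (0,3) ∈ E(G2) ✓
  (2,4) → (φ(2),φ(4)) = (1,3) ∈ E(G2) ✓
  (3,4) → (φ(3),φ(4)) = (2,3) ∈ E(G2) ✓
All 5 edges of G1 map to edges of G2, and |E(G1)| = |E(G2)| = 5, so φ is a bijection on edges as well as vertices. Hence G1 ≅ G2.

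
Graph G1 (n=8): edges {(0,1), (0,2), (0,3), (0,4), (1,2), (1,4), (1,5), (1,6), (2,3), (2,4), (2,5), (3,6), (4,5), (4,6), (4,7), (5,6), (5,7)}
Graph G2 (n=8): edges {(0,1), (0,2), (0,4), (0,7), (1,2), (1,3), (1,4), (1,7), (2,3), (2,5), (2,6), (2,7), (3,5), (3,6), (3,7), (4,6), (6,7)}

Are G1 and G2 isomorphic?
Yes, isomorphic

The graphs are isomorphic.
One valid mapping φ: V(G1) → V(G2): 0→0, 1→7, 2→1, 3→4, 4→2, 5→3, 6→6, 7→5

Verify φ preserves adjacency — for each edge of G1, its image is an edge of G2:
  (0,1) → (φ(0),φ(1)) = (0,7) ∈ E(G2) ✓
  (0,2) → (φ(0),φ(2)) = (0,1) ∈ E(G2) ✓
  (0,3) → (φ(0),φ(3)) = (0,4) ∈ E(G2) ✓
  (0,4) → (φ(0),φ(4)) = (0,2) ∈ E(G2) ✓
  (1,2) → (φ(1),φ(2)) = (1,7) ∈ E(G2) ✓
  (1,4) → (φ(1),φ(4)) = (2,7) ∈ E(G2) ✓
  (1,5) → (φ(1),φ(5)) = (3,7) ∈ E(G2) ✓
  (1,6) → (φ(1),φ(6)) = (6,7) ∈ E(G2) ✓
  (2,3) → (φ(2),φ(3)) = (1,4) ∈ E(G2) ✓
  (2,4) → (φ(2),φ(4)) = (1,2) ∈ E(G2) ✓
  (2,5) → (φ(2),φ(5)) = (1,3) ∈ E(G2) ✓
  (3,6) → (φ(3),φ(6)) = (4,6) ∈ E(G2) ✓
  (4,5) → (φ(4),φ(5)) = (2,3) ∈ E(G2) ✓
  (4,6) → (φ(4),φ(6)) = (2,6) ∈ E(G2) ✓
  (4,7) → (φ(4),φ(7)) = (2,5) ∈ E(G2) ✓
  (5,6) → (φ(5),φ(6)) = (3,6) ∈ E(G2) ✓
  (5,7) → (φ(5),φ(7)) = (3,5) ∈ E(G2) ✓
All 17 edges of G1 map to edges of G2, and |E(G1)| = |E(G2)| = 17, so φ is a bijection on edges as well as vertices. Hence G1 ≅ G2.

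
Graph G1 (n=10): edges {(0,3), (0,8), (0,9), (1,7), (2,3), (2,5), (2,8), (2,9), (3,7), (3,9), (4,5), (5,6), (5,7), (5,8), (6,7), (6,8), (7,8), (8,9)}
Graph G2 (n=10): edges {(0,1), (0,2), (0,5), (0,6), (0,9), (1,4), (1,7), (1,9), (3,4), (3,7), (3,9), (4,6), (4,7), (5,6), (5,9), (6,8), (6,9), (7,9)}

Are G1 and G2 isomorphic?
Yes, isomorphic

The graphs are isomorphic.
One valid mapping φ: V(G1) → V(G2): 0→3, 1→8, 2→1, 3→4, 4→2, 5→0, 6→5, 7→6, 8→9, 9→7

Verify φ preserves adjacency — for each edge of G1, its image is an edge of G2:
  (0,3) → (φ(0),φ(3)) = (3,4) ∈ E(G2) ✓
  (0,8) → (φ(0),φ(8)) = (3,9) ∈ E(G2) ✓
  (0,9) → (φ(0),φ(9)) = (3,7) ∈ E(G2) ✓
  (1,7) → (φ(1),φ(7)) = (6,8) ∈ E(G2) ✓
  (2,3) → (φ(2),φ(3)) = (1,4) ∈ E(G2) ✓
  (2,5) → (φ(2),φ(5)) = (0,1) ∈ E(G2) ✓
  (2,8) → (φ(2),φ(8)) = (1,9) ∈ E(G2) ✓
  (2,9) → (φ(2),φ(9)) = (1,7) ∈ E(G2) ✓
  (3,7) → (φ(3),φ(7)) = (4,6) ∈ E(G2) ✓
  (3,9) → (φ(3),φ(9)) = (4,7) ∈ E(G2) ✓
  (4,5) → (φ(4),φ(5)) = (0,2) ∈ E(G2) ✓
  (5,6) → (φ(5),φ(6)) = (0,5) ∈ E(G2) ✓
  (5,7) → (φ(5),φ(7)) = (0,6) ∈ E(G2) ✓
  (5,8) → (φ(5),φ(8)) = (0,9) ∈ E(G2) ✓
  (6,7) → (φ(6),φ(7)) = (5,6) ∈ E(G2) ✓
  (6,8) → (φ(6),φ(8)) = (5,9) ∈ E(G2) ✓
  (7,8) → (φ(7),φ(8)) = (6,9) ∈ E(G2) ✓
  (8,9) → (φ(8),φ(9)) = (7,9) ∈ E(G2) ✓
All 18 edges of G1 map to edges of G2, and |E(G1)| = |E(G2)| = 18, so φ is a bijection on edges as well as vertices. Hence G1 ≅ G2.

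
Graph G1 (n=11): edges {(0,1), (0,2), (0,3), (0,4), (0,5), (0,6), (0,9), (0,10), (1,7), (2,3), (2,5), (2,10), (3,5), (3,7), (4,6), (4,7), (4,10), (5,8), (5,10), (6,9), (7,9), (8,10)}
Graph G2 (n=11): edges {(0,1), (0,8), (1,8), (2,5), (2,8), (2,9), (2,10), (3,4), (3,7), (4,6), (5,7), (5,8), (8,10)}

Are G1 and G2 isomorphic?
No, not isomorphic

The graphs are NOT isomorphic.

Counting triangles (3-cliques): G1 has 11, G2 has 3.
Triangle count is an isomorphism invariant, so differing triangle counts rule out isomorphism.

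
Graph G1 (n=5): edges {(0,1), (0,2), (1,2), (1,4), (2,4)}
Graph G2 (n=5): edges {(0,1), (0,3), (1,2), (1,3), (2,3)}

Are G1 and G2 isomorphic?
Yes, isomorphic

The graphs are isomorphic.
One valid mapping φ: V(G1) → V(G2): 0→2, 1→3, 2→1, 3→4, 4→0

Verify φ preserves adjacency — for each edge of G1, its image is an edge of G2:
  (0,1) → (φ(0),φ(1)) = (2,3) ∈ E(G2) ✓
  (0,2) → (φ(0),φ(2)) = (1,2) ∈ E(G2) ✓
  (1,2) → (φ(1),φ(2)) = (1,3) ∈ E(G2) ✓
  (1,4) → (φ(1),φ(4)) = (0,3) ∈ E(G2) ✓
  (2,4) → (φ(2),φ(4)) = (0,1) ∈ E(G2) ✓
All 5 edges of G1 map to edges of G2, and |E(G1)| = |E(G2)| = 5, so φ is a bijection on edges as well as vertices. Hence G1 ≅ G2.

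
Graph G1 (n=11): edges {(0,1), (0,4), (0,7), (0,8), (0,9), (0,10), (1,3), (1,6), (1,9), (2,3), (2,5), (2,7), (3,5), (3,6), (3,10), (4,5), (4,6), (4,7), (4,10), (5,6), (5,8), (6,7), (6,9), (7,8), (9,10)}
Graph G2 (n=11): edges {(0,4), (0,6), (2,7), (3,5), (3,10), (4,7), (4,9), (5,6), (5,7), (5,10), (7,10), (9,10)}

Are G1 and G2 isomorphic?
No, not isomorphic

The graphs are NOT isomorphic.

Connected components of G1: 1 component(s) with vertex sets [[0, 1, 2, 3, 4, 5, 6, 7, 8, 9, 10]], sizes [11].
Connected components of G2: 3 component(s) with vertex sets [[1], [8], [0, 2, 3, 4, 5, 6, 7, 9, 10]], sizes [1, 1, 9].
The number of connected components (and the multiset of component sizes) is an isomorphism invariant — an isomorphism maps each component of G1 bijectively onto a component of G2. Since G1 has 1 component(s) and G2 has 3, they cannot be isomorphic.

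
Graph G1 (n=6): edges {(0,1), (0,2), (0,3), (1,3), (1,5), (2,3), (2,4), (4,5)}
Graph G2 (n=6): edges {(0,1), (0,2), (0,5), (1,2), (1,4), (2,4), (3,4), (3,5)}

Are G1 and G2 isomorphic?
Yes, isomorphic

The graphs are isomorphic.
One valid mapping φ: V(G1) → V(G2): 0→2, 1→0, 2→4, 3→1, 4→3, 5→5

Verify φ preserves adjacency — for each edge of G1, its image is an edge of G2:
  (0,1) → (φ(0),φ(1)) = (0,2) ∈ E(G2) ✓
  (0,2) → (φ(0),φ(2)) = (2,4) ∈ E(G2) ✓
  (0,3) → (φ(0),φ(3)) = (1,2) ∈ E(G2) ✓
  (1,3) → (φ(1),φ(3)) = (0,1) ∈ E(G2) ✓
  (1,5) → (φ(1),φ(5)) = (0,5) ∈ E(G2) ✓
  (2,3) → (φ(2),φ(3)) = (1,4) ∈ E(G2) ✓
  (2,4) → (φ(2),φ(4)) = (3,4) ∈ E(G2) ✓
  (4,5) → (φ(4),φ(5)) = (3,5) ∈ E(G2) ✓
All 8 edges of G1 map to edges of G2, and |E(G1)| = |E(G2)| = 8, so φ is a bijection on edges as well as vertices. Hence G1 ≅ G2.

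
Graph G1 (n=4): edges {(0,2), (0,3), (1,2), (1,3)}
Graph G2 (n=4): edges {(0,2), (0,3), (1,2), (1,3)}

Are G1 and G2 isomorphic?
Yes, isomorphic

The graphs are isomorphic.
One valid mapping φ: V(G1) → V(G2): 0→0, 1→1, 2→3, 3→2

Verify φ preserves adjacency — for each edge of G1, its image is an edge of G2:
  (0,2) → (φ(0),φ(2)) = (0,3) ∈ E(G2) ✓
  (0,3) → (φ(0),φ(3)) = (0,2) ∈ E(G2) ✓
  (1,2) → (φ(1),φ(2)) = (1,3) ∈ E(G2) ✓
  (1,3) → (φ(1),φ(3)) = (1,2) ∈ E(G2) ✓
All 4 edges of G1 map to edges of G2, and |E(G1)| = |E(G2)| = 4, so φ is a bijection on edges as well as vertices. Hence G1 ≅ G2.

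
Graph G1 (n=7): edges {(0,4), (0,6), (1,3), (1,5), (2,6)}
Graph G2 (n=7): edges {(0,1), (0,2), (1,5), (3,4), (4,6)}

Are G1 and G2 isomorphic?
Yes, isomorphic

The graphs are isomorphic.
One valid mapping φ: V(G1) → V(G2): 0→0, 1→4, 2→5, 3→3, 4→2, 5→6, 6→1

Verify φ preserves adjacency — for each edge of G1, its image is an edge of G2:
  (0,4) → (φ(0),φ(4)) = (0,2) ∈ E(G2) ✓
  (0,6) → (φ(0),φ(6)) = (0,1) ∈ E(G2) ✓
  (1,3) → (φ(1),φ(3)) = (3,4) ∈ E(G2) ✓
  (1,5) → (φ(1),φ(5)) = (4,6) ∈ E(G2) ✓
  (2,6) → (φ(2),φ(6)) = (1,5) ∈ E(G2) ✓
All 5 edges of G1 map to edges of G2, and |E(G1)| = |E(G2)| = 5, so φ is a bijection on edges as well as vertices. Hence G1 ≅ G2.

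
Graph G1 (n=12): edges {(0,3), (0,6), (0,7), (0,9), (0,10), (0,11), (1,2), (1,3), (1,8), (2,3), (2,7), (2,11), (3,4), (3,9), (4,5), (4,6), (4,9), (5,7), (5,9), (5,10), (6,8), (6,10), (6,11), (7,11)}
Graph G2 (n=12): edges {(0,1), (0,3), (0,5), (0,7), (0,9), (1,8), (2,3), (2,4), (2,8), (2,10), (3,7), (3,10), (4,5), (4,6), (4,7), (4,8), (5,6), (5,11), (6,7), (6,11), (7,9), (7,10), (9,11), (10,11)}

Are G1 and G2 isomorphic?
Yes, isomorphic

The graphs are isomorphic.
One valid mapping φ: V(G1) → V(G2): 0→7, 1→8, 2→2, 3→4, 4→5, 5→11, 6→0, 7→10, 8→1, 9→6, 10→9, 11→3

Verify φ preserves adjacency — for each edge of G1, its image is an edge of G2:
  (0,3) → (φ(0),φ(3)) = (4,7) ∈ E(G2) ✓
  (0,6) → (φ(0),φ(6)) = (0,7) ∈ E(G2) ✓
  (0,7) → (φ(0),φ(7)) = (7,10) ∈ E(G2) ✓
  (0,9) → (φ(0),φ(9)) = (6,7) ∈ E(G2) ✓
  (0,10) → (φ(0),φ(10)) = (7,9) ∈ E(G2) ✓
  (0,11) → (φ(0),φ(11)) = (3,7) ∈ E(G2) ✓
  (1,2) → (φ(1),φ(2)) = (2,8) ∈ E(G2) ✓
  (1,3) → (φ(1),φ(3)) = (4,8) ∈ E(G2) ✓
  (1,8) → (φ(1),φ(8)) = (1,8) ∈ E(G2) ✓
  (2,3) → (φ(2),φ(3)) = (2,4) ∈ E(G2) ✓
  (2,7) → (φ(2),φ(7)) = (2,10) ∈ E(G2) ✓
  (2,11) → (φ(2),φ(11)) = (2,3) ∈ E(G2) ✓
  (3,4) → (φ(3),φ(4)) = (4,5) ∈ E(G2) ✓
  (3,9) → (φ(3),φ(9)) = (4,6) ∈ E(G2) ✓
  (4,5) → (φ(4),φ(5)) = (5,11) ∈ E(G2) ✓
  (4,6) → (φ(4),φ(6)) = (0,5) ∈ E(G2) ✓
  (4,9) → (φ(4),φ(9)) = (5,6) ∈ E(G2) ✓
  (5,7) → (φ(5),φ(7)) = (10,11) ∈ E(G2) ✓
  (5,9) → (φ(5),φ(9)) = (6,11) ∈ E(G2) ✓
  (5,10) → (φ(5),φ(10)) = (9,11) ∈ E(G2) ✓
  (6,8) → (φ(6),φ(8)) = (0,1) ∈ E(G2) ✓
  (6,10) → (φ(6),φ(10)) = (0,9) ∈ E(G2) ✓
  (6,11) → (φ(6),φ(11)) = (0,3) ∈ E(G2) ✓
  (7,11) → (φ(7),φ(11)) = (3,10) ∈ E(G2) ✓
All 24 edges of G1 map to edges of G2, and |E(G1)| = |E(G2)| = 24, so φ is a bijection on edges as well as vertices. Hence G1 ≅ G2.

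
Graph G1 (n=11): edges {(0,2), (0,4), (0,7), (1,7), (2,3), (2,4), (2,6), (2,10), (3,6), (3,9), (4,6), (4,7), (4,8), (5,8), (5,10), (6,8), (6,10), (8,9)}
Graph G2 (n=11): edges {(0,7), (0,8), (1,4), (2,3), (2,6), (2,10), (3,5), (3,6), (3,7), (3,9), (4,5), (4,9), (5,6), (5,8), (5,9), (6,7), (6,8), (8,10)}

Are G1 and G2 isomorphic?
Yes, isomorphic

The graphs are isomorphic.
One valid mapping φ: V(G1) → V(G2): 0→9, 1→1, 2→3, 3→7, 4→5, 5→10, 6→6, 7→4, 8→8, 9→0, 10→2

Verify φ preserves adjacency — for each edge of G1, its image is an edge of G2:
  (0,2) → (φ(0),φ(2)) = (3,9) ∈ E(G2) ✓
  (0,4) → (φ(0),φ(4)) = (5,9) ∈ E(G2) ✓
  (0,7) → (φ(0),φ(7)) = (4,9) ∈ E(G2) ✓
  (1,7) → (φ(1),φ(7)) = (1,4) ∈ E(G2) ✓
  (2,3) → (φ(2),φ(3)) = (3,7) ∈ E(G2) ✓
  (2,4) → (φ(2),φ(4)) = (3,5) ∈ E(G2) ✓
  (2,6) → (φ(2),φ(6)) = (3,6) ∈ E(G2) ✓
  (2,10) → (φ(2),φ(10)) = (2,3) ∈ E(G2) ✓
  (3,6) → (φ(3),φ(6)) = (6,7) ∈ E(G2) ✓
  (3,9) → (φ(3),φ(9)) = (0,7) ∈ E(G2) ✓
  (4,6) → (φ(4),φ(6)) = (5,6) ∈ E(G2) ✓
  (4,7) → (φ(4),φ(7)) = (4,5) ∈ E(G2) ✓
  (4,8) → (φ(4),φ(8)) = (5,8) ∈ E(G2) ✓
  (5,8) → (φ(5),φ(8)) = (8,10) ∈ E(G2) ✓
  (5,10) → (φ(5),φ(10)) = (2,10) ∈ E(G2) ✓
  (6,8) → (φ(6),φ(8)) = (6,8) ∈ E(G2) ✓
  (6,10) → (φ(6),φ(10)) = (2,6) ∈ E(G2) ✓
  (8,9) → (φ(8),φ(9)) = (0,8) ∈ E(G2) ✓
All 18 edges of G1 map to edges of G2, and |E(G1)| = |E(G2)| = 18, so φ is a bijection on edges as well as vertices. Hence G1 ≅ G2.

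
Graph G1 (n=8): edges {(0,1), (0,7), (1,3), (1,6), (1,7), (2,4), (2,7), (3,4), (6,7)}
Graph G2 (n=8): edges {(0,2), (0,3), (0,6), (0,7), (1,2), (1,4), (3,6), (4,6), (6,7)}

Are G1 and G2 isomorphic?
Yes, isomorphic

The graphs are isomorphic.
One valid mapping φ: V(G1) → V(G2): 0→7, 1→6, 2→2, 3→4, 4→1, 5→5, 6→3, 7→0

Verify φ preserves adjacency — for each edge of G1, its image is an edge of G2:
  (0,1) → (φ(0),φ(1)) = (6,7) ∈ E(G2) ✓
  (0,7) → (φ(0),φ(7)) = (0,7) ∈ E(G2) ✓
  (1,3) → (φ(1),φ(3)) = (4,6) ∈ E(G2) ✓
  (1,6) → (φ(1),φ(6)) = (3,6) ∈ E(G2) ✓
  (1,7) → (φ(1),φ(7)) = (0,6) ∈ E(G2) ✓
  (2,4) → (φ(2),φ(4)) = (1,2) ∈ E(G2) ✓
  (2,7) → (φ(2),φ(7)) = (0,2) ∈ E(G2) ✓
  (3,4) → (φ(3),φ(4)) = (1,4) ∈ E(G2) ✓
  (6,7) → (φ(6),φ(7)) = (0,3) ∈ E(G2) ✓
All 9 edges of G1 map to edges of G2, and |E(G1)| = |E(G2)| = 9, so φ is a bijection on edges as well as vertices. Hence G1 ≅ G2.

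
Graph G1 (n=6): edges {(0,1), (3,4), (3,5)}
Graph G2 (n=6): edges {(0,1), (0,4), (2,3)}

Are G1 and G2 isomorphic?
Yes, isomorphic

The graphs are isomorphic.
One valid mapping φ: V(G1) → V(G2): 0→2, 1→3, 2→5, 3→0, 4→1, 5→4

Verify φ preserves adjacency — for each edge of G1, its image is an edge of G2:
  (0,1) → (φ(0),φ(1)) = (2,3) ∈ E(G2) ✓
  (3,4) → (φ(3),φ(4)) = (0,1) ∈ E(G2) ✓
  (3,5) → (φ(3),φ(5)) = (0,4) ∈ E(G2) ✓
All 3 edges of G1 map to edges of G2, and |E(G1)| = |E(G2)| = 3, so φ is a bijection on edges as well as vertices. Hence G1 ≅ G2.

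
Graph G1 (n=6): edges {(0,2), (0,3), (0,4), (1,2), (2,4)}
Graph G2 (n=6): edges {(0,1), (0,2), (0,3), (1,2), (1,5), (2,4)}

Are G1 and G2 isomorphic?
No, not isomorphic

The graphs are NOT isomorphic.

Degrees in G1: deg(0)=3, deg(1)=1, deg(2)=3, deg(3)=1, deg(4)=2, deg(5)=0.
Sorted degree sequence of G1: [3, 3, 2, 1, 1, 0].
Degrees in G2: deg(0)=3, deg(1)=3, deg(2)=3, deg(3)=1, deg(4)=1, deg(5)=1.
Sorted degree sequence of G2: [3, 3, 3, 1, 1, 1].
The (sorted) degree sequence is an isomorphism invariant, so since G1 and G2 have different degree sequences they cannot be isomorphic.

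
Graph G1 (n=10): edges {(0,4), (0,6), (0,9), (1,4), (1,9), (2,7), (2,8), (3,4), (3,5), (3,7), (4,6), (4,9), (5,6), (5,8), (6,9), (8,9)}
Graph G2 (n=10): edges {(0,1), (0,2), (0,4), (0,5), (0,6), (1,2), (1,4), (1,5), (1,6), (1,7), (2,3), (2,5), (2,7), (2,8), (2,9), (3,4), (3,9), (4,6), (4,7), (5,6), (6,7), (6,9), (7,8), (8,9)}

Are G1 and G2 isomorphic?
No, not isomorphic

The graphs are NOT isomorphic.

Counting triangles (3-cliques): G1 has 5, G2 has 17.
Triangle count is an isomorphism invariant, so differing triangle counts rule out isomorphism.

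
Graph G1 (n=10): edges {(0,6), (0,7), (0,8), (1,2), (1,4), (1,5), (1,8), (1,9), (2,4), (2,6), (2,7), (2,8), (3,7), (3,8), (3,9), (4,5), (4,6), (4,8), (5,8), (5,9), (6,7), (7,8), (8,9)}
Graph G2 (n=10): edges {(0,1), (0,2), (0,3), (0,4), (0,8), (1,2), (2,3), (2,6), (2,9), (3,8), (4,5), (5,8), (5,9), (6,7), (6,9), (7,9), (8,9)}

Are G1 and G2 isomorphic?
No, not isomorphic

The graphs are NOT isomorphic.

Counting triangles (3-cliques): G1 has 17, G2 has 6.
Triangle count is an isomorphism invariant, so differing triangle counts rule out isomorphism.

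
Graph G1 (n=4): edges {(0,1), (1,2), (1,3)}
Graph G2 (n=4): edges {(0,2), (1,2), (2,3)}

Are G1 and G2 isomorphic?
Yes, isomorphic

The graphs are isomorphic.
One valid mapping φ: V(G1) → V(G2): 0→1, 1→2, 2→3, 3→0

Verify φ preserves adjacency — for each edge of G1, its image is an edge of G2:
  (0,1) → (φ(0),φ(1)) = (1,2) ∈ E(G2) ✓
  (1,2) → (φ(1),φ(2)) = (2,3) ∈ E(G2) ✓
  (1,3) → (φ(1),φ(3)) = (0,2) ∈ E(G2) ✓
All 3 edges of G1 map to edges of G2, and |E(G1)| = |E(G2)| = 3, so φ is a bijection on edges as well as vertices. Hence G1 ≅ G2.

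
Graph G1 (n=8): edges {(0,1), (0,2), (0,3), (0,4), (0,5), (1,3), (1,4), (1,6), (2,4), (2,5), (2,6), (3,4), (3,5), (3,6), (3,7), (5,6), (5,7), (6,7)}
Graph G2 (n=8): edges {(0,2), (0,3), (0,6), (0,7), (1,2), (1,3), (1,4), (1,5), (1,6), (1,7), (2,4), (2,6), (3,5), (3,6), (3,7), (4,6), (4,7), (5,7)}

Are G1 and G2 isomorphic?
Yes, isomorphic

The graphs are isomorphic.
One valid mapping φ: V(G1) → V(G2): 0→6, 1→4, 2→0, 3→1, 4→2, 5→3, 6→7, 7→5

Verify φ preserves adjacency — for each edge of G1, its image is an edge of G2:
  (0,1) → (φ(0),φ(1)) = (4,6) ∈ E(G2) ✓
  (0,2) → (φ(0),φ(2)) = (0,6) ∈ E(G2) ✓
  (0,3) → (φ(0),φ(3)) = (1,6) ∈ E(G2) ✓
  (0,4) → (φ(0),φ(4)) = (2,6) ∈ E(G2) ✓
  (0,5) → (φ(0),φ(5)) = (3,6) ∈ E(G2) ✓
  (1,3) → (φ(1),φ(3)) = (1,4) ∈ E(G2) ✓
  (1,4) → (φ(1),φ(4)) = (2,4) ∈ E(G2) ✓
  (1,6) → (φ(1),φ(6)) = (4,7) ∈ E(G2) ✓
  (2,4) → (φ(2),φ(4)) = (0,2) ∈ E(G2) ✓
  (2,5) → (φ(2),φ(5)) = (0,3) ∈ E(G2) ✓
  (2,6) → (φ(2),φ(6)) = (0,7) ∈ E(G2) ✓
  (3,4) → (φ(3),φ(4)) = (1,2) ∈ E(G2) ✓
  (3,5) → (φ(3),φ(5)) = (1,3) ∈ E(G2) ✓
  (3,6) → (φ(3),φ(6)) = (1,7) ∈ E(G2) ✓
  (3,7) → (φ(3),φ(7)) = (1,5) ∈ E(G2) ✓
  (5,6) → (φ(5),φ(6)) = (3,7) ∈ E(G2) ✓
  (5,7) → (φ(5),φ(7)) = (3,5) ∈ E(G2) ✓
  (6,7) → (φ(6),φ(7)) = (5,7) ∈ E(G2) ✓
All 18 edges of G1 map to edges of G2, and |E(G1)| = |E(G2)| = 18, so φ is a bijection on edges as well as vertices. Hence G1 ≅ G2.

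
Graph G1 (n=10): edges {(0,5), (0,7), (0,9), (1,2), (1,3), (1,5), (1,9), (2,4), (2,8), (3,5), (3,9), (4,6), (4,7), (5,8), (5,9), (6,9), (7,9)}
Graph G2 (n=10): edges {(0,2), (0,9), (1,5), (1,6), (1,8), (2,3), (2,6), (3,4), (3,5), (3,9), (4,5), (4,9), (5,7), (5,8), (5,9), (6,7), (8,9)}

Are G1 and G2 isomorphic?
Yes, isomorphic

The graphs are isomorphic.
One valid mapping φ: V(G1) → V(G2): 0→8, 1→3, 2→2, 3→4, 4→6, 5→9, 6→7, 7→1, 8→0, 9→5

Verify φ preserves adjacency — for each edge of G1, its image is an edge of G2:
  (0,5) → (φ(0),φ(5)) = (8,9) ∈ E(G2) ✓
  (0,7) → (φ(0),φ(7)) = (1,8) ∈ E(G2) ✓
  (0,9) → (φ(0),φ(9)) = (5,8) ∈ E(G2) ✓
  (1,2) → (φ(1),φ(2)) = (2,3) ∈ E(G2) ✓
  (1,3) → (φ(1),φ(3)) = (3,4) ∈ E(G2) ✓
  (1,5) → (φ(1),φ(5)) = (3,9) ∈ E(G2) ✓
  (1,9) → (φ(1),φ(9)) = (3,5) ∈ E(G2) ✓
  (2,4) → (φ(2),φ(4)) = (2,6) ∈ E(G2) ✓
  (2,8) → (φ(2),φ(8)) = (0,2) ∈ E(G2) ✓
  (3,5) → (φ(3),φ(5)) = (4,9) ∈ E(G2) ✓
  (3,9) → (φ(3),φ(9)) = (4,5) ∈ E(G2) ✓
  (4,6) → (φ(4),φ(6)) = (6,7) ∈ E(G2) ✓
  (4,7) → (φ(4),φ(7)) = (1,6) ∈ E(G2) ✓
  (5,8) → (φ(5),φ(8)) = (0,9) ∈ E(G2) ✓
  (5,9) → (φ(5),φ(9)) = (5,9) ∈ E(G2) ✓
  (6,9) → (φ(6),φ(9)) = (5,7) ∈ E(G2) ✓
  (7,9) → (φ(7),φ(9)) = (1,5) ∈ E(G2) ✓
All 17 edges of G1 map to edges of G2, and |E(G1)| = |E(G2)| = 17, so φ is a bijection on edges as well as vertices. Hence G1 ≅ G2.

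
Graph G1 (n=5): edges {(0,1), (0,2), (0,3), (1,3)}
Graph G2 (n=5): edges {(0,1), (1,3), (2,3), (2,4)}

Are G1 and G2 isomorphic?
No, not isomorphic

The graphs are NOT isomorphic.

Connected components of G1: 2 component(s) with vertex sets [[4], [0, 1, 2, 3]], sizes [1, 4].
Connected components of G2: 1 component(s) with vertex sets [[0, 1, 2, 3, 4]], sizes [5].
The number of connected components (and the multiset of component sizes) is an isomorphism invariant — an isomorphism maps each component of G1 bijectively onto a component of G2. Since G1 has 2 component(s) and G2 has 1, they cannot be isomorphic.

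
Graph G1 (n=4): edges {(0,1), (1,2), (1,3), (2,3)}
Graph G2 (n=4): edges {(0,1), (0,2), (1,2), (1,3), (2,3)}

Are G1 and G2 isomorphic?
No, not isomorphic

The graphs are NOT isomorphic.

Counting edges: G1 has 4 edge(s); G2 has 5 edge(s).
Edge count is an isomorphism invariant (a bijection on vertices induces a bijection on edges), so differing edge counts rule out isomorphism.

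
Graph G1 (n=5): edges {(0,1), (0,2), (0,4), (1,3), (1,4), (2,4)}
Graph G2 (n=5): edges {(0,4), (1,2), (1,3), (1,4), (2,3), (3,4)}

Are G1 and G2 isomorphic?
Yes, isomorphic

The graphs are isomorphic.
One valid mapping φ: V(G1) → V(G2): 0→3, 1→4, 2→2, 3→0, 4→1

Verify φ preserves adjacency — for each edge of G1, its image is an edge of G2:
  (0,1) → (φ(0),φ(1)) = (3,4) ∈ E(G2) ✓
  (0,2) → (φ(0),φ(2)) = (2,3) ∈ E(G2) ✓
  (0,4) → (φ(0),φ(4)) = (1,3) ∈ E(G2) ✓
  (1,3) → (φ(1),φ(3)) = (0,4) ∈ E(G2) ✓
  (1,4) → (φ(1),φ(4)) = (1,4) ∈ E(G2) ✓
  (2,4) → (φ(2),φ(4)) = (1,2) ∈ E(G2) ✓
All 6 edges of G1 map to edges of G2, and |E(G1)| = |E(G2)| = 6, so φ is a bijection on edges as well as vertices. Hence G1 ≅ G2.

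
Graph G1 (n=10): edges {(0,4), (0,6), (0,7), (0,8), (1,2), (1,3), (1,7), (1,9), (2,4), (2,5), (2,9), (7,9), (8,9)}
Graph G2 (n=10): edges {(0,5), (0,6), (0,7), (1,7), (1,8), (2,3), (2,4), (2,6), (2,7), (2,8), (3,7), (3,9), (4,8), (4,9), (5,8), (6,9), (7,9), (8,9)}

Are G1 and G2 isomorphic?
No, not isomorphic

The graphs are NOT isomorphic.

Counting triangles (3-cliques): G1 has 2, G2 has 4.
Triangle count is an isomorphism invariant, so differing triangle counts rule out isomorphism.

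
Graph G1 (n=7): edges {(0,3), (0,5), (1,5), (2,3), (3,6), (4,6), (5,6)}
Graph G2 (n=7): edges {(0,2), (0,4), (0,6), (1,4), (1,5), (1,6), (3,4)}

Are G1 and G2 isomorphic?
Yes, isomorphic

The graphs are isomorphic.
One valid mapping φ: V(G1) → V(G2): 0→6, 1→2, 2→5, 3→1, 4→3, 5→0, 6→4

Verify φ preserves adjacency — for each edge of G1, its image is an edge of G2:
  (0,3) → (φ(0),φ(3)) = (1,6) ∈ E(G2) ✓
  (0,5) → (φ(0),φ(5)) = (0,6) ∈ E(G2) ✓
  (1,5) → (φ(1),φ(5)) = (0,2) ∈ E(G2) ✓
  (2,3) → (φ(2),φ(3)) = (1,5) ∈ E(G2) ✓
  (3,6) → (φ(3),φ(6)) = (1,4) ∈ E(G2) ✓
  (4,6) → (φ(4),φ(6)) = (3,4) ∈ E(G2) ✓
  (5,6) → (φ(5),φ(6)) = (0,4) ∈ E(G2) ✓
All 7 edges of G1 map to edges of G2, and |E(G1)| = |E(G2)| = 7, so φ is a bijection on edges as well as vertices. Hence G1 ≅ G2.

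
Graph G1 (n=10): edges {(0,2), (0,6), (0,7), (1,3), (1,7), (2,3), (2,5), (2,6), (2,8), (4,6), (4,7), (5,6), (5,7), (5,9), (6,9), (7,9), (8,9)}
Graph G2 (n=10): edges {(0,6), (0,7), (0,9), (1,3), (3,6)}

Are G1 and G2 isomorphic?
No, not isomorphic

The graphs are NOT isomorphic.

Connected components of G1: 1 component(s) with vertex sets [[0, 1, 2, 3, 4, 5, 6, 7, 8, 9]], sizes [10].
Connected components of G2: 5 component(s) with vertex sets [[2], [4], [5], [8], [0, 1, 3, 6, 7, 9]], sizes [1, 1, 1, 1, 6].
The number of connected components (and the multiset of component sizes) is an isomorphism invariant — an isomorphism maps each component of G1 bijectively onto a component of G2. Since G1 has 1 component(s) and G2 has 5, they cannot be isomorphic.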